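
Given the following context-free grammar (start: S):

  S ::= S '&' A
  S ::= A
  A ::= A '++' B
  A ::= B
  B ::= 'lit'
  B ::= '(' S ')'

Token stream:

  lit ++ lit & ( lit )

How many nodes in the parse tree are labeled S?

[S [S [A [A [B lit]] ++ [B lit]]] & [A [B ( [S [A [B lit]]] )]]]

3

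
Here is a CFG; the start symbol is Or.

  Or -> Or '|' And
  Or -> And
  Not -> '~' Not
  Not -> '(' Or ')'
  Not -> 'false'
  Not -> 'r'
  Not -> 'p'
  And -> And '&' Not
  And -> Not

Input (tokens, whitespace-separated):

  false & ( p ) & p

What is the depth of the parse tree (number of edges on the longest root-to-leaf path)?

[Or [And [And [And [Not false]] & [Not ( [Or [And [Not p]]] )]] & [Not p]]]

7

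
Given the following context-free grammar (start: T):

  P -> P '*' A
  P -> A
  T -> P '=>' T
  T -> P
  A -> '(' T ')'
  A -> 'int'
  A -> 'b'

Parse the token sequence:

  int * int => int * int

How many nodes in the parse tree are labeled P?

4

[T [P [P [A int]] * [A int]] => [T [P [P [A int]] * [A int]]]]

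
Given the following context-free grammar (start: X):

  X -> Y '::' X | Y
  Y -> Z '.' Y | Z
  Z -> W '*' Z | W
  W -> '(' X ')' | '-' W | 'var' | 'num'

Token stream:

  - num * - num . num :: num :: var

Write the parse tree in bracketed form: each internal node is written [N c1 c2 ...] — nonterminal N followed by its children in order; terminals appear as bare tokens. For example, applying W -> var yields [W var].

X
Y :: X
Z . Y :: X
W * Z . Y :: X
- W * Z . Y :: X
- num * Z . Y :: X
- num * W . Y :: X
- num * - W . Y :: X
- num * - num . Y :: X
- num * - num . Z :: X
- num * - num . W :: X
- num * - num . num :: X
- num * - num . num :: Y :: X
- num * - num . num :: Z :: X
- num * - num . num :: W :: X
- num * - num . num :: num :: X
- num * - num . num :: num :: Y
- num * - num . num :: num :: Z
- num * - num . num :: num :: W
- num * - num . num :: num :: var

[X [Y [Z [W - [W num]] * [Z [W - [W num]]]] . [Y [Z [W num]]]] :: [X [Y [Z [W num]]] :: [X [Y [Z [W var]]]]]]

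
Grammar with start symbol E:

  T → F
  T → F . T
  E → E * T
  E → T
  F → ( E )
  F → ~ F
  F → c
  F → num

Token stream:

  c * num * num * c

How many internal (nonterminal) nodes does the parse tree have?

12

[E [E [E [E [T [F c]]] * [T [F num]]] * [T [F num]]] * [T [F c]]]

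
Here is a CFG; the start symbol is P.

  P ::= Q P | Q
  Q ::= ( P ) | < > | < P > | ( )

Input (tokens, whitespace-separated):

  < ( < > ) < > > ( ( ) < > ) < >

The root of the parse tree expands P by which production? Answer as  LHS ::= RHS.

P ::= Q P

[P [Q < [P [Q ( [P [Q < >]] )] [P [Q < >]]] >] [P [Q ( [P [Q ( )] [P [Q < >]]] )] [P [Q < >]]]]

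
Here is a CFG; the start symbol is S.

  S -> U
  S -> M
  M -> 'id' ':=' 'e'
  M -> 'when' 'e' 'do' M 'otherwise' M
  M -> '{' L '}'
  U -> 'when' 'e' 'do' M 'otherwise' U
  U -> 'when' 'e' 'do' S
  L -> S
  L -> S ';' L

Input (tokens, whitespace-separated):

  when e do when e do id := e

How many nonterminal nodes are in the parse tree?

6

[S [U when e do [S [U when e do [S [M id := e]]]]]]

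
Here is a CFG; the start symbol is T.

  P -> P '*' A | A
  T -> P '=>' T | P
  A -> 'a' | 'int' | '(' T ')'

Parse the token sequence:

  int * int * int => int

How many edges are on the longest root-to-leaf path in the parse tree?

[T [P [P [P [A int]] * [A int]] * [A int]] => [T [P [A int]]]]

5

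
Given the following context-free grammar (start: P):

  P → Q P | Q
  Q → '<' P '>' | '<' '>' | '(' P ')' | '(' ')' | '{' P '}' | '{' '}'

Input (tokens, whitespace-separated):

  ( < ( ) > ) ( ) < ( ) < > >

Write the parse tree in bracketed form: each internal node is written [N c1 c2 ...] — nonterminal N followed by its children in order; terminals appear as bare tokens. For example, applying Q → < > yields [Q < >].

[P [Q ( [P [Q < [P [Q ( )]] >]] )] [P [Q ( )] [P [Q < [P [Q ( )] [P [Q < >]]] >]]]]

P
Q P
( P ) P
( Q ) P
( < P > ) P
( < Q > ) P
( < ( ) > ) P
( < ( ) > ) Q P
( < ( ) > ) ( ) P
( < ( ) > ) ( ) Q
( < ( ) > ) ( ) < P >
( < ( ) > ) ( ) < Q P >
( < ( ) > ) ( ) < ( ) P >
( < ( ) > ) ( ) < ( ) Q >
( < ( ) > ) ( ) < ( ) < > >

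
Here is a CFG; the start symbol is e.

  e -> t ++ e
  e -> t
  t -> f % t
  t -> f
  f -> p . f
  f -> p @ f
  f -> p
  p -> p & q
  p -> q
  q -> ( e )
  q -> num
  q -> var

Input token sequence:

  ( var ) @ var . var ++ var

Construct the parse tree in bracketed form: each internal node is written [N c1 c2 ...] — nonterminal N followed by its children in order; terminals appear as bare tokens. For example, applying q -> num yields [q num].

e
t ++ e
f ++ e
p @ f ++ e
q @ f ++ e
( e ) @ f ++ e
( t ) @ f ++ e
( f ) @ f ++ e
( p ) @ f ++ e
( q ) @ f ++ e
( var ) @ f ++ e
( var ) @ p . f ++ e
( var ) @ q . f ++ e
( var ) @ var . f ++ e
( var ) @ var . p ++ e
( var ) @ var . q ++ e
( var ) @ var . var ++ e
( var ) @ var . var ++ t
( var ) @ var . var ++ f
( var ) @ var . var ++ p
( var ) @ var . var ++ q
( var ) @ var . var ++ var

[e [t [f [p [q ( [e [t [f [p [q var]]]]] )]] @ [f [p [q var]] . [f [p [q var]]]]]] ++ [e [t [f [p [q var]]]]]]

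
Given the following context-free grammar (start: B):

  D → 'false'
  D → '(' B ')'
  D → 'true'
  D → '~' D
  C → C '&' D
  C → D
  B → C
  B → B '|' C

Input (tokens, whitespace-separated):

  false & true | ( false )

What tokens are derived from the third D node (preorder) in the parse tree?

[B [B [C [C [D false]] & [D true]]] | [C [D ( [B [C [D false]]] )]]]

( false )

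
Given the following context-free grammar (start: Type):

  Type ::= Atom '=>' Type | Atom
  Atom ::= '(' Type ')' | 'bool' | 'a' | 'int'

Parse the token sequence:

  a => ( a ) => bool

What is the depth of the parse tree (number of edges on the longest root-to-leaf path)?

[Type [Atom a] => [Type [Atom ( [Type [Atom a]] )] => [Type [Atom bool]]]]

5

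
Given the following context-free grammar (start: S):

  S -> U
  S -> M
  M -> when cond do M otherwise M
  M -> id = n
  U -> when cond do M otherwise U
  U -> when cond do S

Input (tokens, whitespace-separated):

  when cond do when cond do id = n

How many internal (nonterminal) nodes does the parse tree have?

6

[S [U when cond do [S [U when cond do [S [M id = n]]]]]]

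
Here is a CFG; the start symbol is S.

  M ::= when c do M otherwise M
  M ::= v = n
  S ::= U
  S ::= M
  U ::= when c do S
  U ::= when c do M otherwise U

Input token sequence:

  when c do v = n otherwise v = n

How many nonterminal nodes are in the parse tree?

4

[S [M when c do [M v = n] otherwise [M v = n]]]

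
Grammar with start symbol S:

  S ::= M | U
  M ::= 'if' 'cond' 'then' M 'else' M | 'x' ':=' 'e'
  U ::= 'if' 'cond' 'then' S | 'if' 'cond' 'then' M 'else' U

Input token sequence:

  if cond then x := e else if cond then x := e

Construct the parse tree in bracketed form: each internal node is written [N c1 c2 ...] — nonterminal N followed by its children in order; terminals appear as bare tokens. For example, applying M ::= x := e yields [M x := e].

[S [U if cond then [M x := e] else [U if cond then [S [M x := e]]]]]

S
U
if cond then M else U
if cond then x := e else U
if cond then x := e else if cond then S
if cond then x := e else if cond then M
if cond then x := e else if cond then x := e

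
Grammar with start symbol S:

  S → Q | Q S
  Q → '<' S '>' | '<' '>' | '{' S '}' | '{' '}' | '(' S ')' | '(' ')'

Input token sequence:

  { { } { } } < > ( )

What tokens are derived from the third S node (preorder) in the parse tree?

[S [Q { [S [Q { }] [S [Q { }]]] }] [S [Q < >] [S [Q ( )]]]]

{ }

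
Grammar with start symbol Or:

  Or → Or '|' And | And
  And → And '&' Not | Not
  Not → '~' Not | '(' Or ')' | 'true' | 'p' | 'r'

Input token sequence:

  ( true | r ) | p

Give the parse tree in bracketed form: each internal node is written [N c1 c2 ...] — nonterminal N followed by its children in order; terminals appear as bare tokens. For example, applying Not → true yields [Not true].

[Or [Or [And [Not ( [Or [Or [And [Not true]]] | [And [Not r]]] )]]] | [And [Not p]]]

Or
Or | And
And | And
Not | And
( Or ) | And
( Or | And ) | And
( And | And ) | And
( Not | And ) | And
( true | And ) | And
( true | Not ) | And
( true | r ) | And
( true | r ) | Not
( true | r ) | p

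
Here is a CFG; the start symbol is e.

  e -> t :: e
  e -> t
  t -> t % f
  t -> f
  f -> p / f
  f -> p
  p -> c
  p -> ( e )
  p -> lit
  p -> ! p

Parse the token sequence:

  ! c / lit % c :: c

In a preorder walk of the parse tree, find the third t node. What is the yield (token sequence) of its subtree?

c

[e [t [t [f [p ! [p c]] / [f [p lit]]]] % [f [p c]]] :: [e [t [f [p c]]]]]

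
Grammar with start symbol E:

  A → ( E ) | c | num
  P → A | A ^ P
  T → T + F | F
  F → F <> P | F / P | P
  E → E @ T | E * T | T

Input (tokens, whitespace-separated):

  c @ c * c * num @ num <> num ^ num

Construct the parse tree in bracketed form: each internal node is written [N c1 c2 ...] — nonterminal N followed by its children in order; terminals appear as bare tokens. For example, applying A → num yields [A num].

[E [E [E [E [E [T [F [P [A c]]]]] @ [T [F [P [A c]]]]] * [T [F [P [A c]]]]] * [T [F [P [A num]]]]] @ [T [F [F [P [A num]]] <> [P [A num] ^ [P [A num]]]]]]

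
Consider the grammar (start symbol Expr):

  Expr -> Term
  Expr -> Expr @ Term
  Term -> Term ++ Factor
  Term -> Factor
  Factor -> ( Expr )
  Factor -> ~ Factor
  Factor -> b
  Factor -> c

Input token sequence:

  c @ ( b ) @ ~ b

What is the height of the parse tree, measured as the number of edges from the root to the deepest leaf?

7

[Expr [Expr [Expr [Term [Factor c]]] @ [Term [Factor ( [Expr [Term [Factor b]]] )]]] @ [Term [Factor ~ [Factor b]]]]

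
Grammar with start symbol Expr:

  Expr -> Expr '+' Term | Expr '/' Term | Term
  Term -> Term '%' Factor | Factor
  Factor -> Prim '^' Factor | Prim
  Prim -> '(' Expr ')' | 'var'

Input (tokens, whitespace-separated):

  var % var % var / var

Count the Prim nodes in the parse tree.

[Expr [Expr [Term [Term [Term [Factor [Prim var]]] % [Factor [Prim var]]] % [Factor [Prim var]]]] / [Term [Factor [Prim var]]]]

4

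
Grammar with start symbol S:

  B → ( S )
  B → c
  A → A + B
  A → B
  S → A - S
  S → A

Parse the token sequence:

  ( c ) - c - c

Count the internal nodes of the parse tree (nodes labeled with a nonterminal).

12

[S [A [B ( [S [A [B c]]] )]] - [S [A [B c]] - [S [A [B c]]]]]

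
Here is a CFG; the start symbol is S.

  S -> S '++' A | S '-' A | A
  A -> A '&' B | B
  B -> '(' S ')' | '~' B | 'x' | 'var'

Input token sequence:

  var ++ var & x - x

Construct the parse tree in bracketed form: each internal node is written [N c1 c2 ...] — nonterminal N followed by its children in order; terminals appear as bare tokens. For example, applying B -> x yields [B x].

[S [S [S [A [B var]]] ++ [A [A [B var]] & [B x]]] - [A [B x]]]

S
S - A
S ++ A - A
A ++ A - A
B ++ A - A
var ++ A - A
var ++ A & B - A
var ++ B & B - A
var ++ var & B - A
var ++ var & x - A
var ++ var & x - B
var ++ var & x - x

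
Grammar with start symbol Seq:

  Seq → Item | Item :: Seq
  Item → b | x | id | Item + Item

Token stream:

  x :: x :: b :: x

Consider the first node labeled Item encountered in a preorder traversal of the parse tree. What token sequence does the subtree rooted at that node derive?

[Seq [Item x] :: [Seq [Item x] :: [Seq [Item b] :: [Seq [Item x]]]]]

x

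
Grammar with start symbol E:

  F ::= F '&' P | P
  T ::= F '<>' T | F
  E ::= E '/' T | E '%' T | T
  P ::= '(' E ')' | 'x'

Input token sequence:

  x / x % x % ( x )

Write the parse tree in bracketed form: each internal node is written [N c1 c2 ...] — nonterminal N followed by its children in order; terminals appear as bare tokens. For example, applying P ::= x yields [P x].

E
E % T
E % T % T
E / T % T % T
T / T % T % T
F / T % T % T
P / T % T % T
x / T % T % T
x / F % T % T
x / P % T % T
x / x % T % T
x / x % F % T
x / x % P % T
x / x % x % T
x / x % x % F
x / x % x % P
x / x % x % ( E )
x / x % x % ( T )
x / x % x % ( F )
x / x % x % ( P )
x / x % x % ( x )

[E [E [E [E [T [F [P x]]]] / [T [F [P x]]]] % [T [F [P x]]]] % [T [F [P ( [E [T [F [P x]]]] )]]]]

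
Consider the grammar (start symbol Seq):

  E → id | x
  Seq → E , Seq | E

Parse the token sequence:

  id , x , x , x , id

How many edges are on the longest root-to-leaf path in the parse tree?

[Seq [E id] , [Seq [E x] , [Seq [E x] , [Seq [E x] , [Seq [E id]]]]]]

6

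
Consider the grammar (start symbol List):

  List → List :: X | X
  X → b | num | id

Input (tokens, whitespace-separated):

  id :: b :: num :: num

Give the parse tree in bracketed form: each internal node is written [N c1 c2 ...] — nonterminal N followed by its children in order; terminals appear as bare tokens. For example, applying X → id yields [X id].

[List [List [List [List [X id]] :: [X b]] :: [X num]] :: [X num]]

List
List :: X
List :: X :: X
List :: X :: X :: X
X :: X :: X :: X
id :: X :: X :: X
id :: b :: X :: X
id :: b :: num :: X
id :: b :: num :: num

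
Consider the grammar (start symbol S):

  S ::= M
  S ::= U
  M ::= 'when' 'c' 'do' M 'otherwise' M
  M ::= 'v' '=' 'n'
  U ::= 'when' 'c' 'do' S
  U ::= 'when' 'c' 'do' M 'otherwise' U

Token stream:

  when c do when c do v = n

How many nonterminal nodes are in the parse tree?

6

[S [U when c do [S [U when c do [S [M v = n]]]]]]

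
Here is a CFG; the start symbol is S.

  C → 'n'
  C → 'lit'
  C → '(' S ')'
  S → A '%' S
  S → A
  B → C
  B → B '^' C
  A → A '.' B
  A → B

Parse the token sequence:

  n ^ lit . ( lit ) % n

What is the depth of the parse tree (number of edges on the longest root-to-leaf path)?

[S [A [A [B [B [C n]] ^ [C lit]]] . [B [C ( [S [A [B [C lit]]]] )]]] % [S [A [B [C n]]]]]

8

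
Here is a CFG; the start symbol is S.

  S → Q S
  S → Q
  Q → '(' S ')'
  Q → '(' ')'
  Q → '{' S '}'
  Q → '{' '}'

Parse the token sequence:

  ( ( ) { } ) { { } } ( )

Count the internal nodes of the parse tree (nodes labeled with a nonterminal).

12

[S [Q ( [S [Q ( )] [S [Q { }]]] )] [S [Q { [S [Q { }]] }] [S [Q ( )]]]]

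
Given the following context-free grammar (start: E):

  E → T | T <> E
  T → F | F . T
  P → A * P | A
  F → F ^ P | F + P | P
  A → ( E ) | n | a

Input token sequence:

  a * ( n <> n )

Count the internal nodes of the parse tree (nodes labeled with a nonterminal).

17

[E [T [F [P [A a] * [P [A ( [E [T [F [P [A n]]]] <> [E [T [F [P [A n]]]]]] )]]]]]]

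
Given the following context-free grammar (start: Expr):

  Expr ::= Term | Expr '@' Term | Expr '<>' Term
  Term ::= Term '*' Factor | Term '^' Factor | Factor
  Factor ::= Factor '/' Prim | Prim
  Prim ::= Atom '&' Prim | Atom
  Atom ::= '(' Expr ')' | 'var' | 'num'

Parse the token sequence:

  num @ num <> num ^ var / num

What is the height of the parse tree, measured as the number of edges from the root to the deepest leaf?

7

[Expr [Expr [Expr [Term [Factor [Prim [Atom num]]]]] @ [Term [Factor [Prim [Atom num]]]]] <> [Term [Term [Factor [Prim [Atom num]]]] ^ [Factor [Factor [Prim [Atom var]]] / [Prim [Atom num]]]]]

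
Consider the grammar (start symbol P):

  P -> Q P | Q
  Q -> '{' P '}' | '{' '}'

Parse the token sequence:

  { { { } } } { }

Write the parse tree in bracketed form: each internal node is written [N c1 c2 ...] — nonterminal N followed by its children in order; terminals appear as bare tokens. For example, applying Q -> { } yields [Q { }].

[P [Q { [P [Q { [P [Q { }]] }]] }] [P [Q { }]]]

P
Q P
{ P } P
{ Q } P
{ { P } } P
{ { Q } } P
{ { { } } } P
{ { { } } } Q
{ { { } } } { }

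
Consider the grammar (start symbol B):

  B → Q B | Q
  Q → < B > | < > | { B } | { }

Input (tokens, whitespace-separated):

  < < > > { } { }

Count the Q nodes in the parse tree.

[B [Q < [B [Q < >]] >] [B [Q { }] [B [Q { }]]]]

4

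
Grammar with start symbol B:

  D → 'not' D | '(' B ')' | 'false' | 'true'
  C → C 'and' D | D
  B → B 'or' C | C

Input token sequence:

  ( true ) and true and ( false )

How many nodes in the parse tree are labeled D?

[B [C [C [C [D ( [B [C [D true]]] )]] and [D true]] and [D ( [B [C [D false]]] )]]]

5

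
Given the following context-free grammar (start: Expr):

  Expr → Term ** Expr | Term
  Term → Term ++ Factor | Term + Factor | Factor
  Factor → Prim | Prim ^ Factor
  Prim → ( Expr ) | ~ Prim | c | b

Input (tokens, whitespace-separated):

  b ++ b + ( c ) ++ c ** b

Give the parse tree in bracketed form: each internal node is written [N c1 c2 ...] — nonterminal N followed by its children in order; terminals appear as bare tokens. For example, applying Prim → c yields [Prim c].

[Expr [Term [Term [Term [Term [Factor [Prim b]]] ++ [Factor [Prim b]]] + [Factor [Prim ( [Expr [Term [Factor [Prim c]]]] )]]] ++ [Factor [Prim c]]] ** [Expr [Term [Factor [Prim b]]]]]

Expr
Term ** Expr
Term ++ Factor ** Expr
Term + Factor ++ Factor ** Expr
Term ++ Factor + Factor ++ Factor ** Expr
Factor ++ Factor + Factor ++ Factor ** Expr
Prim ++ Factor + Factor ++ Factor ** Expr
b ++ Factor + Factor ++ Factor ** Expr
b ++ Prim + Factor ++ Factor ** Expr
b ++ b + Factor ++ Factor ** Expr
b ++ b + Prim ++ Factor ** Expr
b ++ b + ( Expr ) ++ Factor ** Expr
b ++ b + ( Term ) ++ Factor ** Expr
b ++ b + ( Factor ) ++ Factor ** Expr
b ++ b + ( Prim ) ++ Factor ** Expr
b ++ b + ( c ) ++ Factor ** Expr
b ++ b + ( c ) ++ Prim ** Expr
b ++ b + ( c ) ++ c ** Expr
b ++ b + ( c ) ++ c ** Term
b ++ b + ( c ) ++ c ** Factor
b ++ b + ( c ) ++ c ** Prim
b ++ b + ( c ) ++ c ** b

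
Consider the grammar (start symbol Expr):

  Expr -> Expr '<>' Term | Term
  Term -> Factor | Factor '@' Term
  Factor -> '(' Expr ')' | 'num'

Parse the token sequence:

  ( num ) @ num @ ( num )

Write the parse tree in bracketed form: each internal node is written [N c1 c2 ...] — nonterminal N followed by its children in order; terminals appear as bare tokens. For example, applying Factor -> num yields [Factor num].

[Expr [Term [Factor ( [Expr [Term [Factor num]]] )] @ [Term [Factor num] @ [Term [Factor ( [Expr [Term [Factor num]]] )]]]]]

Expr
Term
Factor @ Term
( Expr ) @ Term
( Term ) @ Term
( Factor ) @ Term
( num ) @ Term
( num ) @ Factor @ Term
( num ) @ num @ Term
( num ) @ num @ Factor
( num ) @ num @ ( Expr )
( num ) @ num @ ( Term )
( num ) @ num @ ( Factor )
( num ) @ num @ ( num )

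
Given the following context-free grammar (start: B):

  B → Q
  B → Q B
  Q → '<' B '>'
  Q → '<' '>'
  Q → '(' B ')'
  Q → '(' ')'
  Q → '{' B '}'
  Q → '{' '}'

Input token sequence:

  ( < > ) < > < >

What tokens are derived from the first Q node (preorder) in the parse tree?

[B [Q ( [B [Q < >]] )] [B [Q < >] [B [Q < >]]]]

( < > )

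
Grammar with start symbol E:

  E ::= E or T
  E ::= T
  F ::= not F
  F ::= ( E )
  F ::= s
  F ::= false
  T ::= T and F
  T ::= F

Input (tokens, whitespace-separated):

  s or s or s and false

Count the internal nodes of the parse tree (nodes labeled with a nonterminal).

11

[E [E [E [T [F s]]] or [T [F s]]] or [T [T [F s]] and [F false]]]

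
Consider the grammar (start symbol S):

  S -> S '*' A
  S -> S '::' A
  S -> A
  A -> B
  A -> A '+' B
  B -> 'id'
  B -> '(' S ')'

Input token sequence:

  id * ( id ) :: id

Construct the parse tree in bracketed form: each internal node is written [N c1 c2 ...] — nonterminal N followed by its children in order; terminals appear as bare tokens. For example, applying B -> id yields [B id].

[S [S [S [A [B id]]] * [A [B ( [S [A [B id]]] )]]] :: [A [B id]]]

S
S :: A
S * A :: A
A * A :: A
B * A :: A
id * A :: A
id * B :: A
id * ( S ) :: A
id * ( A ) :: A
id * ( B ) :: A
id * ( id ) :: A
id * ( id ) :: B
id * ( id ) :: id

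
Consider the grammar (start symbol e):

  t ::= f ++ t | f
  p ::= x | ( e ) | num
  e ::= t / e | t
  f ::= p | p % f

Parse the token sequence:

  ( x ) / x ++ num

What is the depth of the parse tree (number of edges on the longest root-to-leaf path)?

8

[e [t [f [p ( [e [t [f [p x]]]] )]]] / [e [t [f [p x]] ++ [t [f [p num]]]]]]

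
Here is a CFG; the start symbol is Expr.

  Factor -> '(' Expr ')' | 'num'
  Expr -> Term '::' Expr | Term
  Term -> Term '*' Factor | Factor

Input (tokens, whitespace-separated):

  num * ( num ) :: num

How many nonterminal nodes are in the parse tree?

[Expr [Term [Term [Factor num]] * [Factor ( [Expr [Term [Factor num]]] )]] :: [Expr [Term [Factor num]]]]

11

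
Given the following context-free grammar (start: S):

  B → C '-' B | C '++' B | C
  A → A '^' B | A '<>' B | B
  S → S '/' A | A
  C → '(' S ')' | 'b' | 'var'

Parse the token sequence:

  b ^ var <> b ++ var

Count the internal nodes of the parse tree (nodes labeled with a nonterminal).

12

[S [A [A [A [B [C b]]] ^ [B [C var]]] <> [B [C b] ++ [B [C var]]]]]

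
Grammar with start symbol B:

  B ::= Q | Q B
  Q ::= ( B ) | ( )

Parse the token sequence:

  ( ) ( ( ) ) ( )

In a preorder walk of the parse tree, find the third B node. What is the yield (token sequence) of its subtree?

( )

[B [Q ( )] [B [Q ( [B [Q ( )]] )] [B [Q ( )]]]]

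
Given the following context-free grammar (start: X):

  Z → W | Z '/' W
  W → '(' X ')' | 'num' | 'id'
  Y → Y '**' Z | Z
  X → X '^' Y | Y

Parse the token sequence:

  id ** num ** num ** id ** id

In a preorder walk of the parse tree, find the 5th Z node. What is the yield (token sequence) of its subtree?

id

[X [Y [Y [Y [Y [Y [Z [W id]]] ** [Z [W num]]] ** [Z [W num]]] ** [Z [W id]]] ** [Z [W id]]]]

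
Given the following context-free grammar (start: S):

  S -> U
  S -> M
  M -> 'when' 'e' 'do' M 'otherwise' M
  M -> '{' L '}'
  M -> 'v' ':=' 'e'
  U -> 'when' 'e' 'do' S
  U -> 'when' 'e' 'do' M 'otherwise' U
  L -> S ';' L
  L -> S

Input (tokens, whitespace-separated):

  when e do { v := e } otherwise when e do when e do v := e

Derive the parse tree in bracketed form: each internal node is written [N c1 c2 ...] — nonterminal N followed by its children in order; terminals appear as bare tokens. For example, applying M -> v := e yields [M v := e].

S
U
when e do M otherwise U
when e do { L } otherwise U
when e do { S } otherwise U
when e do { M } otherwise U
when e do { v := e } otherwise U
when e do { v := e } otherwise when e do S
when e do { v := e } otherwise when e do U
when e do { v := e } otherwise when e do when e do S
when e do { v := e } otherwise when e do when e do M
when e do { v := e } otherwise when e do when e do v := e

[S [U when e do [M { [L [S [M v := e]]] }] otherwise [U when e do [S [U when e do [S [M v := e]]]]]]]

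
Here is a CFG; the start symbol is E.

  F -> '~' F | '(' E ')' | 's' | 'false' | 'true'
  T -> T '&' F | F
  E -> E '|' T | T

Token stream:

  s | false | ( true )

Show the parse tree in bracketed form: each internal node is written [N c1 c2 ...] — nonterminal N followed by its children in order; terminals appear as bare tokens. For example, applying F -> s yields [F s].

[E [E [E [T [F s]]] | [T [F false]]] | [T [F ( [E [T [F true]]] )]]]

E
E | T
E | T | T
T | T | T
F | T | T
s | T | T
s | F | T
s | false | T
s | false | F
s | false | ( E )
s | false | ( T )
s | false | ( F )
s | false | ( true )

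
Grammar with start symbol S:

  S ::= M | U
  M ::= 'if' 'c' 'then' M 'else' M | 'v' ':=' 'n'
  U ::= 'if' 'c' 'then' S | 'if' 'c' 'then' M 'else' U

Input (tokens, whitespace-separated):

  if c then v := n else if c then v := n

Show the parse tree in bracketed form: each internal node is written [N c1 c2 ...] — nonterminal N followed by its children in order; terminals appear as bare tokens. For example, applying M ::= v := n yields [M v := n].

S
U
if c then M else U
if c then v := n else U
if c then v := n else if c then S
if c then v := n else if c then M
if c then v := n else if c then v := n

[S [U if c then [M v := n] else [U if c then [S [M v := n]]]]]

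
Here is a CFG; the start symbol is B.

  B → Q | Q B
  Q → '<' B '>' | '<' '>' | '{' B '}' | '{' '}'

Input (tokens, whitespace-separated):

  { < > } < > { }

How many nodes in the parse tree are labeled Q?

[B [Q { [B [Q < >]] }] [B [Q < >] [B [Q { }]]]]

4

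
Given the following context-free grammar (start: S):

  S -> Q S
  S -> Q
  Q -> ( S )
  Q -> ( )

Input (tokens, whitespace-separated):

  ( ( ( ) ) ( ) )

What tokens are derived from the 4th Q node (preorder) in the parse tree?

( )

[S [Q ( [S [Q ( [S [Q ( )]] )] [S [Q ( )]]] )]]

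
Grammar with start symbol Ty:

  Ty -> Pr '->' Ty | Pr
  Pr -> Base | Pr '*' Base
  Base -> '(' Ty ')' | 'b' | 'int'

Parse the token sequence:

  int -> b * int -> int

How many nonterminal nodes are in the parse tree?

11

[Ty [Pr [Base int]] -> [Ty [Pr [Pr [Base b]] * [Base int]] -> [Ty [Pr [Base int]]]]]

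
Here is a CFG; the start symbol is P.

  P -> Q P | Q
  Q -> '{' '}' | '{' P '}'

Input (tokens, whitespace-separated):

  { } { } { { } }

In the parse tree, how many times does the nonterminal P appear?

[P [Q { }] [P [Q { }] [P [Q { [P [Q { }]] }]]]]

4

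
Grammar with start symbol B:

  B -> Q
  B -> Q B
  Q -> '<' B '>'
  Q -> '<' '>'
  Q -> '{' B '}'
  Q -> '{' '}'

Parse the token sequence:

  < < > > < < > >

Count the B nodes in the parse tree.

4

[B [Q < [B [Q < >]] >] [B [Q < [B [Q < >]] >]]]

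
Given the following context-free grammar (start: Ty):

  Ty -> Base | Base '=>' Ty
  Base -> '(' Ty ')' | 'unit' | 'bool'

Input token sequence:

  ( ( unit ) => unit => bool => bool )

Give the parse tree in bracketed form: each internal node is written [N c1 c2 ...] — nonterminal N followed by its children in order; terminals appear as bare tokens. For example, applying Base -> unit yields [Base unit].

Ty
Base
( Ty )
( Base => Ty )
( ( Ty ) => Ty )
( ( Base ) => Ty )
( ( unit ) => Ty )
( ( unit ) => Base => Ty )
( ( unit ) => unit => Ty )
( ( unit ) => unit => Base => Ty )
( ( unit ) => unit => bool => Ty )
( ( unit ) => unit => bool => Base )
( ( unit ) => unit => bool => bool )

[Ty [Base ( [Ty [Base ( [Ty [Base unit]] )] => [Ty [Base unit] => [Ty [Base bool] => [Ty [Base bool]]]]] )]]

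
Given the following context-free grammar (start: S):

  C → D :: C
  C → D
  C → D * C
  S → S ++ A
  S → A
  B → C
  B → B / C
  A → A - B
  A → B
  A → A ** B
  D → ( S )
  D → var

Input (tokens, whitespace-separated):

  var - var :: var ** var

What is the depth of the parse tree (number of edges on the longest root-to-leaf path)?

[S [A [A [A [B [C [D var]]]] - [B [C [D var] :: [C [D var]]]]] ** [B [C [D var]]]]]

7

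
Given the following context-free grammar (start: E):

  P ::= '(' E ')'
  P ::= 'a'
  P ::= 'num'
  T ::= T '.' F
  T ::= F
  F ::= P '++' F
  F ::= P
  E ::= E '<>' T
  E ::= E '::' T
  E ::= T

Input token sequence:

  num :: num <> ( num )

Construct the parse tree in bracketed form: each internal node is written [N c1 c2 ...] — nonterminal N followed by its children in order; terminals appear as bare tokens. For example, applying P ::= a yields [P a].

E
E <> T
E :: T <> T
T :: T <> T
F :: T <> T
P :: T <> T
num :: T <> T
num :: F <> T
num :: P <> T
num :: num <> T
num :: num <> F
num :: num <> P
num :: num <> ( E )
num :: num <> ( T )
num :: num <> ( F )
num :: num <> ( P )
num :: num <> ( num )

[E [E [E [T [F [P num]]]] :: [T [F [P num]]]] <> [T [F [P ( [E [T [F [P num]]]] )]]]]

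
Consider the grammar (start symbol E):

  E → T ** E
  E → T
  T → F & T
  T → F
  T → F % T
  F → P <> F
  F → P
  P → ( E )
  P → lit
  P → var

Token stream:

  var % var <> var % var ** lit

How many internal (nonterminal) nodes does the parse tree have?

[E [T [F [P var]] % [T [F [P var] <> [F [P var]]] % [T [F [P var]]]]] ** [E [T [F [P lit]]]]]

16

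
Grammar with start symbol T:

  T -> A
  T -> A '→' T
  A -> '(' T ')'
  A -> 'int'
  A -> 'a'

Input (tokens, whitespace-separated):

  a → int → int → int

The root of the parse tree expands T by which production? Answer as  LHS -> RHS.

[T [A a] → [T [A int] → [T [A int] → [T [A int]]]]]

T -> A '→' T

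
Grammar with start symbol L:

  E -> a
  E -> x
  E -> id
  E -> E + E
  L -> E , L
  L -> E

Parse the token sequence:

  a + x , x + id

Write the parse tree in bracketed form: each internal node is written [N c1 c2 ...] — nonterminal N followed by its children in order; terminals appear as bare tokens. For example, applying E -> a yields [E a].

[L [E [E a] + [E x]] , [L [E [E x] + [E id]]]]

L
E , L
E + E , L
a + E , L
a + x , L
a + x , E
a + x , E + E
a + x , x + E
a + x , x + id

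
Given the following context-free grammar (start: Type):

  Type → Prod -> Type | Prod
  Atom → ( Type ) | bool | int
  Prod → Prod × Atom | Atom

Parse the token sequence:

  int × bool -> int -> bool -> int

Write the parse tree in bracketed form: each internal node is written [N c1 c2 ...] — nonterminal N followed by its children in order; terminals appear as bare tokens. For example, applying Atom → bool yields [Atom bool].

Type
Prod -> Type
Prod × Atom -> Type
Atom × Atom -> Type
int × Atom -> Type
int × bool -> Type
int × bool -> Prod -> Type
int × bool -> Atom -> Type
int × bool -> int -> Type
int × bool -> int -> Prod -> Type
int × bool -> int -> Atom -> Type
int × bool -> int -> bool -> Type
int × bool -> int -> bool -> Prod
int × bool -> int -> bool -> Atom
int × bool -> int -> bool -> int

[Type [Prod [Prod [Atom int]] × [Atom bool]] -> [Type [Prod [Atom int]] -> [Type [Prod [Atom bool]] -> [Type [Prod [Atom int]]]]]]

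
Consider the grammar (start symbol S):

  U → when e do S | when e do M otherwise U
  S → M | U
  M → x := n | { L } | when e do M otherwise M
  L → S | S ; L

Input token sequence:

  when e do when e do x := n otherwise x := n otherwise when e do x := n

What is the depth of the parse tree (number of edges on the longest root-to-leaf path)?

[S [U when e do [M when e do [M x := n] otherwise [M x := n]] otherwise [U when e do [S [M x := n]]]]]

5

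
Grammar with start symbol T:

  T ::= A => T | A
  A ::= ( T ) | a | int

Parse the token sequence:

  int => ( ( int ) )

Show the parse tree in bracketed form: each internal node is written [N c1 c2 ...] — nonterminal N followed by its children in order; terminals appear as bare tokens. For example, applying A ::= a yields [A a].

[T [A int] => [T [A ( [T [A ( [T [A int]] )]] )]]]

T
A => T
int => T
int => A
int => ( T )
int => ( A )
int => ( ( T ) )
int => ( ( A ) )
int => ( ( int ) )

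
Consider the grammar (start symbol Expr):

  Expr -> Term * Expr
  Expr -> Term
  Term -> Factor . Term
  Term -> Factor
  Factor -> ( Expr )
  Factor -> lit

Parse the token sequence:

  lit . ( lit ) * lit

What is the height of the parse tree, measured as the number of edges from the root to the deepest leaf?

[Expr [Term [Factor lit] . [Term [Factor ( [Expr [Term [Factor lit]]] )]]] * [Expr [Term [Factor lit]]]]

7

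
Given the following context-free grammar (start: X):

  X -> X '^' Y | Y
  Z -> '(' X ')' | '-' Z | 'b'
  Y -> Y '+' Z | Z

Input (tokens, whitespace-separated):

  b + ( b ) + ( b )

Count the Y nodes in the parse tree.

5

[X [Y [Y [Y [Z b]] + [Z ( [X [Y [Z b]]] )]] + [Z ( [X [Y [Z b]]] )]]]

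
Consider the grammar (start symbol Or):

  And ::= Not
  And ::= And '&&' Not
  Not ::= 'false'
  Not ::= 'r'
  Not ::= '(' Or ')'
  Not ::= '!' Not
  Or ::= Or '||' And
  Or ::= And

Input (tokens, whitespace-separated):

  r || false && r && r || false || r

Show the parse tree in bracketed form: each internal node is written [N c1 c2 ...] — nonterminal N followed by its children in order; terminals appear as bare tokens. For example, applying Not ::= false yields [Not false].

[Or [Or [Or [Or [And [Not r]]] || [And [And [And [Not false]] && [Not r]] && [Not r]]] || [And [Not false]]] || [And [Not r]]]

Or
Or || And
Or || And || And
Or || And || And || And
And || And || And || And
Not || And || And || And
r || And || And || And
r || And && Not || And || And
r || And && Not && Not || And || And
r || Not && Not && Not || And || And
r || false && Not && Not || And || And
r || false && r && Not || And || And
r || false && r && r || And || And
r || false && r && r || Not || And
r || false && r && r || false || And
r || false && r && r || false || Not
r || false && r && r || false || r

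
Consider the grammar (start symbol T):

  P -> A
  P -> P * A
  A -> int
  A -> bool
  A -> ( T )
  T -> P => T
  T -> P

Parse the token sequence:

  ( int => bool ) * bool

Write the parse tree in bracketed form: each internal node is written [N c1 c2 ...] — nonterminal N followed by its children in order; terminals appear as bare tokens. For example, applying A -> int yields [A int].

[T [P [P [A ( [T [P [A int]] => [T [P [A bool]]]] )]] * [A bool]]]

T
P
P * A
A * A
( T ) * A
( P => T ) * A
( A => T ) * A
( int => T ) * A
( int => P ) * A
( int => A ) * A
( int => bool ) * A
( int => bool ) * bool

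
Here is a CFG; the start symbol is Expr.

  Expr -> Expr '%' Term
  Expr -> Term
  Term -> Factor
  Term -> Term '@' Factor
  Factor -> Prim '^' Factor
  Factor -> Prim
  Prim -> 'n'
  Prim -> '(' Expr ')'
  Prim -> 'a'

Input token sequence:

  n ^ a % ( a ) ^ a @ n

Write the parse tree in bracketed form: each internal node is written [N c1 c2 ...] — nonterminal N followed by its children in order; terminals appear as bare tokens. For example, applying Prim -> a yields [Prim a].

Expr
Expr % Term
Term % Term
Factor % Term
Prim ^ Factor % Term
n ^ Factor % Term
n ^ Prim % Term
n ^ a % Term
n ^ a % Term @ Factor
n ^ a % Factor @ Factor
n ^ a % Prim ^ Factor @ Factor
n ^ a % ( Expr ) ^ Factor @ Factor
n ^ a % ( Term ) ^ Factor @ Factor
n ^ a % ( Factor ) ^ Factor @ Factor
n ^ a % ( Prim ) ^ Factor @ Factor
n ^ a % ( a ) ^ Factor @ Factor
n ^ a % ( a ) ^ Prim @ Factor
n ^ a % ( a ) ^ a @ Factor
n ^ a % ( a ) ^ a @ Prim
n ^ a % ( a ) ^ a @ n

[Expr [Expr [Term [Factor [Prim n] ^ [Factor [Prim a]]]]] % [Term [Term [Factor [Prim ( [Expr [Term [Factor [Prim a]]]] )] ^ [Factor [Prim a]]]] @ [Factor [Prim n]]]]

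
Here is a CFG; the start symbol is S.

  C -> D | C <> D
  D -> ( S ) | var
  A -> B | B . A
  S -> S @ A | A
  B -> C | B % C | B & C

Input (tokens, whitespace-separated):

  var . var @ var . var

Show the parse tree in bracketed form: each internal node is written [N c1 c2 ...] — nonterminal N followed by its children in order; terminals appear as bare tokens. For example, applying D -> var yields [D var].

[S [S [A [B [C [D var]]] . [A [B [C [D var]]]]]] @ [A [B [C [D var]]] . [A [B [C [D var]]]]]]

S
S @ A
A @ A
B . A @ A
C . A @ A
D . A @ A
var . A @ A
var . B @ A
var . C @ A
var . D @ A
var . var @ A
var . var @ B . A
var . var @ C . A
var . var @ D . A
var . var @ var . A
var . var @ var . B
var . var @ var . C
var . var @ var . D
var . var @ var . var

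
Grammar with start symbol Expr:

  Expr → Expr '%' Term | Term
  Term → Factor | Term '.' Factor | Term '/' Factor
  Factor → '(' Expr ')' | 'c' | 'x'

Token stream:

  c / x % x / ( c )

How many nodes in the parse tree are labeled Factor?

5

[Expr [Expr [Term [Term [Factor c]] / [Factor x]]] % [Term [Term [Factor x]] / [Factor ( [Expr [Term [Factor c]]] )]]]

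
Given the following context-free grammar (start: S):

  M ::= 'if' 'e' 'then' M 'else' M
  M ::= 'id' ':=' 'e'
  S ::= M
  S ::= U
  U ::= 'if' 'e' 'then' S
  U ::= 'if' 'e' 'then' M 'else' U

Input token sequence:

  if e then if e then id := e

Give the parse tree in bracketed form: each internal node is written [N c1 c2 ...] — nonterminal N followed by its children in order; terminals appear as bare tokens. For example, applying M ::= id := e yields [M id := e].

S
U
if e then S
if e then U
if e then if e then S
if e then if e then M
if e then if e then id := e

[S [U if e then [S [U if e then [S [M id := e]]]]]]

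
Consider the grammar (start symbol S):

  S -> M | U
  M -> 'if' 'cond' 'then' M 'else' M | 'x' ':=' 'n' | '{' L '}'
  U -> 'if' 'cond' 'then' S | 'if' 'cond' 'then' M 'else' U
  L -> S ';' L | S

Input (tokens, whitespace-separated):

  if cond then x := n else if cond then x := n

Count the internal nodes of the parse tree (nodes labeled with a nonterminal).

[S [U if cond then [M x := n] else [U if cond then [S [M x := n]]]]]

6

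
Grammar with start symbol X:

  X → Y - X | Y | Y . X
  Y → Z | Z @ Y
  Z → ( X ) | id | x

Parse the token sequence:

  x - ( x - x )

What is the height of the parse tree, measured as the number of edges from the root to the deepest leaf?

[X [Y [Z x]] - [X [Y [Z ( [X [Y [Z x]] - [X [Y [Z x]]]] )]]]]

8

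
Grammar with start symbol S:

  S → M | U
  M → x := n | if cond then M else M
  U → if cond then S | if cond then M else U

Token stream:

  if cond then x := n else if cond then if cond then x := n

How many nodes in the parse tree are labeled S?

3

[S [U if cond then [M x := n] else [U if cond then [S [U if cond then [S [M x := n]]]]]]]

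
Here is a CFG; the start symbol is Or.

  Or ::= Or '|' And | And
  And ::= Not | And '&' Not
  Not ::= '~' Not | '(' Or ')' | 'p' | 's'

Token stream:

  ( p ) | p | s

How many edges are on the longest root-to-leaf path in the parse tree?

8

[Or [Or [Or [And [Not ( [Or [And [Not p]]] )]]] | [And [Not p]]] | [And [Not s]]]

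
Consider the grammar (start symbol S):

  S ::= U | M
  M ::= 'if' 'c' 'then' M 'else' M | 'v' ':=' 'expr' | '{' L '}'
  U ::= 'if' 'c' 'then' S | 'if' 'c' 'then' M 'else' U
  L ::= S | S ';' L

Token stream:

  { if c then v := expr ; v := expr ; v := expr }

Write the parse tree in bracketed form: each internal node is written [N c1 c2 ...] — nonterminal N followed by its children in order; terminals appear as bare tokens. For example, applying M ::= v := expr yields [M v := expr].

[S [M { [L [S [U if c then [S [M v := expr]]]] ; [L [S [M v := expr]] ; [L [S [M v := expr]]]]] }]]

S
M
{ L }
{ S ; L }
{ U ; L }
{ if c then S ; L }
{ if c then M ; L }
{ if c then v := expr ; L }
{ if c then v := expr ; S ; L }
{ if c then v := expr ; M ; L }
{ if c then v := expr ; v := expr ; L }
{ if c then v := expr ; v := expr ; S }
{ if c then v := expr ; v := expr ; M }
{ if c then v := expr ; v := expr ; v := expr }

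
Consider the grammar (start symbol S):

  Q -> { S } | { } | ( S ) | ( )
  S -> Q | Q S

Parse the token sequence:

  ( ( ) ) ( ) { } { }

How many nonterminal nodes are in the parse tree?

10

[S [Q ( [S [Q ( )]] )] [S [Q ( )] [S [Q { }] [S [Q { }]]]]]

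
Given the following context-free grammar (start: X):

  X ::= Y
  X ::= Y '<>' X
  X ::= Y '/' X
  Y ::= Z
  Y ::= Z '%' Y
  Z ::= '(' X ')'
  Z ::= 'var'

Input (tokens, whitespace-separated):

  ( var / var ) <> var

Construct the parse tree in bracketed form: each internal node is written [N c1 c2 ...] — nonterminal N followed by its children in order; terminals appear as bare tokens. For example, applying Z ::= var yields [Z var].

X
Y <> X
Z <> X
( X ) <> X
( Y / X ) <> X
( Z / X ) <> X
( var / X ) <> X
( var / Y ) <> X
( var / Z ) <> X
( var / var ) <> X
( var / var ) <> Y
( var / var ) <> Z
( var / var ) <> var

[X [Y [Z ( [X [Y [Z var]] / [X [Y [Z var]]]] )]] <> [X [Y [Z var]]]]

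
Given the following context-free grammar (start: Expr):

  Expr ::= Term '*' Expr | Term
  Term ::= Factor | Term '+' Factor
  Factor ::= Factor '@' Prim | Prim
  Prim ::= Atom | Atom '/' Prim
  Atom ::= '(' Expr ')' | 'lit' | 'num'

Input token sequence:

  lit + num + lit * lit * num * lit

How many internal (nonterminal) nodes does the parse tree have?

28

[Expr [Term [Term [Term [Factor [Prim [Atom lit]]]] + [Factor [Prim [Atom num]]]] + [Factor [Prim [Atom lit]]]] * [Expr [Term [Factor [Prim [Atom lit]]]] * [Expr [Term [Factor [Prim [Atom num]]]] * [Expr [Term [Factor [Prim [Atom lit]]]]]]]]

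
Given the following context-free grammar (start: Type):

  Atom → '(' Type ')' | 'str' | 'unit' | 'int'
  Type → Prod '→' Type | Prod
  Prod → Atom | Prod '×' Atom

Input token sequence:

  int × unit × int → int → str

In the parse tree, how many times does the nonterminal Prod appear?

5

[Type [Prod [Prod [Prod [Atom int]] × [Atom unit]] × [Atom int]] → [Type [Prod [Atom int]] → [Type [Prod [Atom str]]]]]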